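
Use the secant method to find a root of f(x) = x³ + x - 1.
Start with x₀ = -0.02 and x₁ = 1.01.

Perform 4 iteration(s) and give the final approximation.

f(x) = x³ + x - 1
x₀ = -0.02, x₁ = 1.01

Secant formula: x_{n+1} = x_n - f(x_n)(x_n - x_{n-1})/(f(x_n) - f(x_{n-1}))

Iteration 1:
  f(-0.020000) = -1.020008
  f(1.010000) = 1.040301
  x_2 = 1.010000 - 1.040301×(1.010000 - (-0.020000))/(1.040301 - (-1.020008))
       = 0.489928
Iteration 2:
  f(1.010000) = 1.040301
  f(0.489928) = -0.392476
  x_3 = 0.489928 - (-0.392476)×(0.489928 - 1.010000)/(-0.392476 - 1.040301)
       = 0.632389
Iteration 3:
  f(0.489928) = -0.392476
  f(0.632389) = -0.114708
  x_4 = 0.632389 - (-0.114708)×(0.632389 - 0.489928)/(-0.114708 - (-0.392476))
       = 0.691221
Iteration 4:
  f(0.632389) = -0.114708
  f(0.691221) = 0.021477
  x_5 = 0.691221 - 0.021477×(0.691221 - 0.632389)/(0.021477 - (-0.114708))
       = 0.681943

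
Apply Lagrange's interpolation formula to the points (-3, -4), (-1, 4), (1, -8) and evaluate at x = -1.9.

Lagrange interpolation formula:
P(x) = Σ yᵢ × Lᵢ(x)
where Lᵢ(x) = Π_{j≠i} (x - xⱼ)/(xᵢ - xⱼ)

L_0(-1.9) = (-1.9 - (-1))/(-3 - (-1)) × (-1.9 - 1)/(-3 - 1) = 0.326250
L_1(-1.9) = (-1.9 - (-3))/(-1 - (-3)) × (-1.9 - 1)/(-1 - 1) = 0.797500
L_2(-1.9) = (-1.9 - (-3))/(1 - (-3)) × (-1.9 - (-1))/(1 - (-1)) = -0.123750

P(-1.9) = (-4)×L_0(-1.9) + 4×L_1(-1.9) + (-8)×L_2(-1.9)
P(-1.9) = 2.875000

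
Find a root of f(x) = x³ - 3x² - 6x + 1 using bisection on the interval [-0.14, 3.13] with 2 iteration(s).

f(x) = x³ - 3x² - 6x + 1
Initial interval: [-0.14, 3.13]

Iteration 1:
  c_1 = (-0.140000 + 3.130000)/2 = 1.495000
  f(c_1) = f(1.495000) = -11.333713
  f(a) × f(c) < 0, new interval: [-0.140000, 1.495000]
Iteration 2:
  c_2 = (-0.140000 + 1.495000)/2 = 0.677500
  f(c_2) = f(0.677500) = -4.131042
  f(a) × f(c) < 0, new interval: [-0.140000, 0.677500]

After 2 iteration(s), the approximation is c_2 = 0.677500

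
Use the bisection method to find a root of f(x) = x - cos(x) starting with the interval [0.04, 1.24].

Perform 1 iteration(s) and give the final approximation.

f(x) = x - cos(x)
Initial interval: [0.04, 1.24]

Iteration 1:
  c_1 = (0.040000 + 1.240000)/2 = 0.640000
  f(c_1) = f(0.640000) = -0.162096
  f(a) × f(c) ≥ 0, new interval: [0.640000, 1.240000]

After 1 iteration(s), the approximation is c_1 = 0.640000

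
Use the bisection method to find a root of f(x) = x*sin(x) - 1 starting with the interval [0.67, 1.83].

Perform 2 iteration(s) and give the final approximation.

f(x) = x*sin(x) - 1
Initial interval: [0.67, 1.83]

Iteration 1:
  c_1 = (0.670000 + 1.830000)/2 = 1.250000
  f(c_1) = f(1.250000) = 0.186231
  f(a) × f(c) < 0, new interval: [0.670000, 1.250000]
Iteration 2:
  c_2 = (0.670000 + 1.250000)/2 = 0.960000
  f(c_2) = f(0.960000) = -0.213576
  f(a) × f(c) ≥ 0, new interval: [0.960000, 1.250000]

After 2 iteration(s), the approximation is c_2 = 0.960000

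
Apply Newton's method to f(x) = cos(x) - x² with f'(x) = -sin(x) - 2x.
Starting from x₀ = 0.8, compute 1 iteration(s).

f(x) = cos(x) - x²
f'(x) = -sin(x) - 2x
x₀ = 0.8

Newton-Raphson formula: x_{n+1} = x_n - f(x_n)/f'(x_n)

Iteration 1:
  f(0.800000) = 0.056707
  f'(0.800000) = -2.317356
  x_1 = 0.800000 - 0.056707/(-2.317356) = 0.824470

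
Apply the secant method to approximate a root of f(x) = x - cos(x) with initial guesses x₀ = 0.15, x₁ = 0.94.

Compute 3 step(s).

f(x) = x - cos(x)
x₀ = 0.15, x₁ = 0.94

Secant formula: x_{n+1} = x_n - f(x_n)(x_n - x_{n-1})/(f(x_n) - f(x_{n-1}))

Iteration 1:
  f(0.150000) = -0.838771
  f(0.940000) = 0.350212
  x_2 = 0.940000 - 0.350212×(0.940000 - 0.150000)/(0.350212 - (-0.838771))
       = 0.707307
Iteration 2:
  f(0.940000) = 0.350212
  f(0.707307) = -0.052807
  x_3 = 0.707307 - (-0.052807)×(0.707307 - 0.940000)/(-0.052807 - 0.350212)
       = 0.737797
Iteration 3:
  f(0.707307) = -0.052807
  f(0.737797) = -0.002156
  x_4 = 0.737797 - (-0.002156)×(0.737797 - 0.707307)/(-0.002156 - (-0.052807))
       = 0.739094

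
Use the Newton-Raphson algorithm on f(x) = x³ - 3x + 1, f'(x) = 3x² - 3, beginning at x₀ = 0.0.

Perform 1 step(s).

f(x) = x³ - 3x + 1
f'(x) = 3x² - 3
x₀ = 0.0

Newton-Raphson formula: x_{n+1} = x_n - f(x_n)/f'(x_n)

Iteration 1:
  f(0.000000) = 1.000000
  f'(0.000000) = -3.000000
  x_1 = 0.000000 - 1.000000/(-3.000000) = 0.333333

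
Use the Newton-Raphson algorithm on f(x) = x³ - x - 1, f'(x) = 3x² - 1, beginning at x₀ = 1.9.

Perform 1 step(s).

f(x) = x³ - x - 1
f'(x) = 3x² - 1
x₀ = 1.9

Newton-Raphson formula: x_{n+1} = x_n - f(x_n)/f'(x_n)

Iteration 1:
  f(1.900000) = 3.959000
  f'(1.900000) = 9.830000
  x_1 = 1.900000 - 3.959000/9.830000 = 1.497253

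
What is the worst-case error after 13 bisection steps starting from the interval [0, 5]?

Bisection error bound: |error| ≤ (b-a)/2^n
|error| ≤ (5 - 0)/2^13 = 5/2^13
|error| ≤ 0.0006103516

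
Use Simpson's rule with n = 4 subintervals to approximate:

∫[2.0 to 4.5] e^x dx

f(x) = e^x
a = 2.0, b = 4.5, n = 4
h = (b - a)/n = 0.625000

Simpson's rule: (h/3)[f(x₀) + 4f(x₁) + 2f(x₂) + ... + f(xₙ)]

x_0 = 2.0000, f(x_0) = 7.389056, coefficient = 1
x_1 = 2.6250, f(x_1) = 13.804574, coefficient = 4
x_2 = 3.2500, f(x_2) = 25.790340, coefficient = 2
x_3 = 3.8750, f(x_3) = 48.182698, coefficient = 4
x_4 = 4.5000, f(x_4) = 90.017131, coefficient = 1

I ≈ (0.625000/3) × 396.935957 = 82.694991
Exact value: 82.628075
Error: 0.066916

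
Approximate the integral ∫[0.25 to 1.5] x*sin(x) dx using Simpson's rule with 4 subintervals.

f(x) = x*sin(x)
a = 0.25, b = 1.5, n = 4
h = (b - a)/n = 0.312500

Simpson's rule: (h/3)[f(x₀) + 4f(x₁) + 2f(x₂) + ... + f(xₙ)]

x_0 = 0.2500, f(x_0) = 0.061851, coefficient = 1
x_1 = 0.5625, f(x_1) = 0.299983, coefficient = 4
x_2 = 0.8750, f(x_2) = 0.671601, coefficient = 2
x_3 = 1.1875, f(x_3) = 1.101331, coefficient = 4
x_4 = 1.5000, f(x_4) = 1.496242, coefficient = 1

I ≈ (0.312500/3) × 8.506551 = 0.886099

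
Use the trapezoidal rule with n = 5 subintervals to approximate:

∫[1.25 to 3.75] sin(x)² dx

f(x) = sin(x)²
a = 1.25, b = 3.75, n = 5
h = (b - a)/n = 0.500000

Trapezoidal rule: (h/2)[f(x₀) + 2f(x₁) + 2f(x₂) + ... + f(xₙ)]

x_0 = 1.2500, f(x_0) = 0.900572, coefficient = 1
x_1 = 1.7500, f(x_1) = 0.968228, coefficient = 2
x_2 = 2.2500, f(x_2) = 0.605398, coefficient = 2
x_3 = 2.7500, f(x_3) = 0.145665, coefficient = 2
x_4 = 3.2500, f(x_4) = 0.011706, coefficient = 2
x_5 = 3.7500, f(x_5) = 0.326682, coefficient = 1

I ≈ (0.500000/2) × 4.689249 = 1.172312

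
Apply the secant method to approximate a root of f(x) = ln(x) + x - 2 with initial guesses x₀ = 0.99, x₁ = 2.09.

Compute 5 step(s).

f(x) = ln(x) + x - 2
x₀ = 0.99, x₁ = 2.09

Secant formula: x_{n+1} = x_n - f(x_n)(x_n - x_{n-1})/(f(x_n) - f(x_{n-1}))

Iteration 1:
  f(0.990000) = -1.020050
  f(2.090000) = 0.827164
  x_2 = 2.090000 - 0.827164×(2.090000 - 0.990000)/(0.827164 - (-1.020050))
       = 1.597431
Iteration 2:
  f(2.090000) = 0.827164
  f(1.597431) = 0.065828
  x_3 = 1.597431 - 0.065828×(1.597431 - 2.090000)/(0.065828 - 0.827164)
       = 1.554842
Iteration 3:
  f(1.597431) = 0.065828
  f(1.554842) = -0.003784
  x_4 = 1.554842 - (-0.003784)×(1.554842 - 1.597431)/(-0.003784 - 0.065828)
       = 1.557157
Iteration 4:
  f(1.554842) = -0.003784
  f(1.557157) = 0.000019
  x_5 = 1.557157 - 0.000019×(1.557157 - 1.554842)/(0.000019 - (-0.003784))
       = 1.557146
Iteration 5:
  f(1.557157) = 0.000019
  f(1.557146) = 0.000000
  x_6 = 1.557146 - 0.000000×(1.557146 - 1.557157)/(0.000000 - 0.000019)
       = 1.557146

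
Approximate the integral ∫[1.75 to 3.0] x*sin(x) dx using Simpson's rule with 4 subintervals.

f(x) = x*sin(x)
a = 1.75, b = 3.0, n = 4
h = (b - a)/n = 0.312500

Simpson's rule: (h/3)[f(x₀) + 4f(x₁) + 2f(x₂) + ... + f(xₙ)]

x_0 = 1.7500, f(x_0) = 1.721975, coefficient = 1
x_1 = 2.0625, f(x_1) = 1.818155, coefficient = 4
x_2 = 2.3750, f(x_2) = 1.647502, coefficient = 2
x_3 = 2.6875, f(x_3) = 1.178864, coefficient = 4
x_4 = 3.0000, f(x_4) = 0.423360, coefficient = 1

I ≈ (0.312500/3) × 17.428416 = 1.815460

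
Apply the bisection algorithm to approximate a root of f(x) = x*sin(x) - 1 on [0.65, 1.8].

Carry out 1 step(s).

f(x) = x*sin(x) - 1
Initial interval: [0.65, 1.8]

Iteration 1:
  c_1 = (0.650000 + 1.800000)/2 = 1.225000
  f(c_1) = f(1.225000) = 0.152487
  f(a) × f(c) < 0, new interval: [0.650000, 1.225000]

After 1 iteration(s), the approximation is c_1 = 1.225000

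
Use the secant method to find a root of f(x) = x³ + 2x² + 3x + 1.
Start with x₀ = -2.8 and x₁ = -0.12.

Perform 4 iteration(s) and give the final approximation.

f(x) = x³ + 2x² + 3x + 1
x₀ = -2.8, x₁ = -0.12

Secant formula: x_{n+1} = x_n - f(x_n)(x_n - x_{n-1})/(f(x_n) - f(x_{n-1}))

Iteration 1:
  f(-2.800000) = -13.672000
  f(-0.120000) = 0.667072
  x_2 = -0.120000 - 0.667072×(-0.120000 - (-2.800000))/(0.667072 - (-13.672000))
       = -0.244677
Iteration 2:
  f(-0.120000) = 0.667072
  f(-0.244677) = 0.371055
  x_3 = -0.244677 - 0.371055×(-0.244677 - (-0.120000))/(0.371055 - 0.667072)
       = -0.400958
Iteration 3:
  f(-0.244677) = 0.371055
  f(-0.400958) = 0.054199
  x_4 = -0.400958 - 0.054199×(-0.400958 - (-0.244677))/(0.054199 - 0.371055)
       = -0.427691
Iteration 4:
  f(-0.400958) = 0.054199
  f(-0.427691) = 0.004534
  x_5 = -0.427691 - 0.004534×(-0.427691 - (-0.400958))/(0.004534 - 0.054199)
       = -0.430131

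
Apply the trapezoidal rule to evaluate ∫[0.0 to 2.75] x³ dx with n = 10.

f(x) = x³
a = 0.0, b = 2.75, n = 10
h = (b - a)/n = 0.275000

Trapezoidal rule: (h/2)[f(x₀) + 2f(x₁) + 2f(x₂) + ... + f(xₙ)]

x_0 = 0.0000, f(x_0) = 0.000000, coefficient = 1
x_1 = 0.2750, f(x_1) = 0.020797, coefficient = 2
x_2 = 0.5500, f(x_2) = 0.166375, coefficient = 2
x_3 = 0.8250, f(x_3) = 0.561516, coefficient = 2
x_4 = 1.1000, f(x_4) = 1.331000, coefficient = 2
x_5 = 1.3750, f(x_5) = 2.599609, coefficient = 2
x_6 = 1.6500, f(x_6) = 4.492125, coefficient = 2
x_7 = 1.9250, f(x_7) = 7.133328, coefficient = 2
x_8 = 2.2000, f(x_8) = 10.648000, coefficient = 2
x_9 = 2.4750, f(x_9) = 15.160922, coefficient = 2
x_10 = 2.7500, f(x_10) = 20.796875, coefficient = 1

I ≈ (0.275000/2) × 105.024219 = 14.440830
Exact value: 14.297852
Error: 0.142979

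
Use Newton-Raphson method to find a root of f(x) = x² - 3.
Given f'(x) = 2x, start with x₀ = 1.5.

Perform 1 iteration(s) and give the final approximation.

f(x) = x² - 3
f'(x) = 2x
x₀ = 1.5

Newton-Raphson formula: x_{n+1} = x_n - f(x_n)/f'(x_n)

Iteration 1:
  f(1.500000) = -0.750000
  f'(1.500000) = 3.000000
  x_1 = 1.500000 - (-0.750000)/3.000000 = 1.750000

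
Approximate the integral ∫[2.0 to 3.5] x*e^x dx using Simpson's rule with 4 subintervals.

f(x) = x*e^x
a = 2.0, b = 3.5, n = 4
h = (b - a)/n = 0.375000

Simpson's rule: (h/3)[f(x₀) + 4f(x₁) + 2f(x₂) + ... + f(xₙ)]

x_0 = 2.0000, f(x_0) = 14.778112, coefficient = 1
x_1 = 2.3750, f(x_1) = 25.533656, coefficient = 4
x_2 = 2.7500, f(x_2) = 43.017238, coefficient = 2
x_3 = 3.1250, f(x_3) = 71.124672, coefficient = 4
x_4 = 3.5000, f(x_4) = 115.904082, coefficient = 1

I ≈ (0.375000/3) × 603.349983 = 75.418748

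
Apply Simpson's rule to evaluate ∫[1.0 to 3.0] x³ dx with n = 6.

f(x) = x³
a = 1.0, b = 3.0, n = 6
h = (b - a)/n = 0.333333

Simpson's rule: (h/3)[f(x₀) + 4f(x₁) + 2f(x₂) + ... + f(xₙ)]

x_0 = 1.0000, f(x_0) = 1.000000, coefficient = 1
x_1 = 1.3333, f(x_1) = 2.370370, coefficient = 4
x_2 = 1.6667, f(x_2) = 4.629630, coefficient = 2
x_3 = 2.0000, f(x_3) = 8.000000, coefficient = 4
x_4 = 2.3333, f(x_4) = 12.703704, coefficient = 2
x_5 = 2.6667, f(x_5) = 18.962963, coefficient = 4
x_6 = 3.0000, f(x_6) = 27.000000, coefficient = 1

I ≈ (0.333333/3) × 180.000000 = 20.000000
Exact value: 20.000000
Error: 0.000000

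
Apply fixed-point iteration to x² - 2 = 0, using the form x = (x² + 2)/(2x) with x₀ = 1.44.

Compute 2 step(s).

Equation: x² - 2 = 0
Fixed-point form: x = (x² + 2)/(2x)
x₀ = 1.44

x_1 = g(1.440000) = 1.414444
x_2 = g(1.414444) = 1.414214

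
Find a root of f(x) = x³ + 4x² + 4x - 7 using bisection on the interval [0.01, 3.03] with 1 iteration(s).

f(x) = x³ + 4x² + 4x - 7
Initial interval: [0.01, 3.03]

Iteration 1:
  c_1 = (0.010000 + 3.030000)/2 = 1.520000
  f(c_1) = f(1.520000) = 11.833408
  f(a) × f(c) < 0, new interval: [0.010000, 1.520000]

After 1 iteration(s), the approximation is c_1 = 1.520000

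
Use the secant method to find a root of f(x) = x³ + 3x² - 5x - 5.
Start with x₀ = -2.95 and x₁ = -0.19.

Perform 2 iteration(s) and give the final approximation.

f(x) = x³ + 3x² - 5x - 5
x₀ = -2.95, x₁ = -0.19

Secant formula: x_{n+1} = x_n - f(x_n)(x_n - x_{n-1})/(f(x_n) - f(x_{n-1}))

Iteration 1:
  f(-2.950000) = 10.185125
  f(-0.190000) = -3.948559
  x_2 = -0.190000 - (-3.948559)×(-0.190000 - (-2.950000))/(-3.948559 - 10.185125)
       = -0.961067
Iteration 2:
  f(-0.190000) = -3.948559
  f(-0.961067) = 1.688598
  x_3 = -0.961067 - 1.688598×(-0.961067 - (-0.190000))/(1.688598 - (-3.948559))
       = -0.730096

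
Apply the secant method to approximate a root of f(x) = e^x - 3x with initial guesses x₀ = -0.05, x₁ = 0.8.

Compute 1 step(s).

f(x) = e^x - 3x
x₀ = -0.05, x₁ = 0.8

Secant formula: x_{n+1} = x_n - f(x_n)(x_n - x_{n-1})/(f(x_n) - f(x_{n-1}))

Iteration 1:
  f(-0.050000) = 1.101229
  f(0.800000) = -0.174459
  x_2 = 0.800000 - (-0.174459)×(0.800000 - (-0.050000))/(-0.174459 - 1.101229)
       = 0.683757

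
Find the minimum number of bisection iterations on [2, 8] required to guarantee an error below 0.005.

We need (b-a)/2^n ≤ 0.005
(8 - 2)/2^n ≤ 0.005
6/2^n ≤ 0.005
2^n ≥ 1200
n ≥ log₂(1200) = 10.23
n ≥ 11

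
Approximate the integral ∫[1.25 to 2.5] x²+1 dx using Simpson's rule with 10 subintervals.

f(x) = x²+1
a = 1.25, b = 2.5, n = 10
h = (b - a)/n = 0.125000

Simpson's rule: (h/3)[f(x₀) + 4f(x₁) + 2f(x₂) + ... + f(xₙ)]

x_0 = 1.2500, f(x_0) = 2.562500, coefficient = 1
x_1 = 1.3750, f(x_1) = 2.890625, coefficient = 4
x_2 = 1.5000, f(x_2) = 3.250000, coefficient = 2
x_3 = 1.6250, f(x_3) = 3.640625, coefficient = 4
x_4 = 1.7500, f(x_4) = 4.062500, coefficient = 2
x_5 = 1.8750, f(x_5) = 4.515625, coefficient = 4
x_6 = 2.0000, f(x_6) = 5.000000, coefficient = 2
x_7 = 2.1250, f(x_7) = 5.515625, coefficient = 4
x_8 = 2.2500, f(x_8) = 6.062500, coefficient = 2
x_9 = 2.3750, f(x_9) = 6.640625, coefficient = 4
x_10 = 2.5000, f(x_10) = 7.250000, coefficient = 1

I ≈ (0.125000/3) × 139.375000 = 5.807292
Exact value: 5.807292
Error: 0.000000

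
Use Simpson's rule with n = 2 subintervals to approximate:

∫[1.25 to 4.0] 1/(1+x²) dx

f(x) = 1/(1+x²)
a = 1.25, b = 4.0, n = 2
h = (b - a)/n = 1.375000

Simpson's rule: (h/3)[f(x₀) + 4f(x₁) + 2f(x₂) + ... + f(xₙ)]

x_0 = 1.2500, f(x_0) = 0.390244, coefficient = 1
x_1 = 2.6250, f(x_1) = 0.126733, coefficient = 4
x_2 = 4.0000, f(x_2) = 0.058824, coefficient = 1

I ≈ (1.375000/3) × 0.955998 = 0.438166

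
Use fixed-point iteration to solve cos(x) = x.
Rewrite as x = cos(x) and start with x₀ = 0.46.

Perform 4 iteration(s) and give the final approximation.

Equation: cos(x) = x
Fixed-point form: x = cos(x)
x₀ = 0.46

x_1 = g(0.460000) = 0.896052
x_2 = g(0.896052) = 0.624697
x_3 = g(0.624697) = 0.811140
x_4 = g(0.811140) = 0.688672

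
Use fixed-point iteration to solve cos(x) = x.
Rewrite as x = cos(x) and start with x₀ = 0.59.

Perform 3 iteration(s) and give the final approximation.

Equation: cos(x) = x
Fixed-point form: x = cos(x)
x₀ = 0.59

x_1 = g(0.590000) = 0.830941
x_2 = g(0.830941) = 0.674181
x_3 = g(0.674181) = 0.781218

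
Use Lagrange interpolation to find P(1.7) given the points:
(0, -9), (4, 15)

Lagrange interpolation formula:
P(x) = Σ yᵢ × Lᵢ(x)
where Lᵢ(x) = Π_{j≠i} (x - xⱼ)/(xᵢ - xⱼ)

L_0(1.7) = (1.7 - 4)/(0 - 4) = 0.575000
L_1(1.7) = (1.7 - 0)/(4 - 0) = 0.425000

P(1.7) = (-9)×L_0(1.7) + 15×L_1(1.7)
P(1.7) = 1.200000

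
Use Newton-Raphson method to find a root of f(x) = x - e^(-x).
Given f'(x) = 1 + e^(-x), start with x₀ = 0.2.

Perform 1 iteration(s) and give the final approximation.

f(x) = x - e^(-x)
f'(x) = 1 + e^(-x)
x₀ = 0.2

Newton-Raphson formula: x_{n+1} = x_n - f(x_n)/f'(x_n)

Iteration 1:
  f(0.200000) = -0.618731
  f'(0.200000) = 1.818731
  x_1 = 0.200000 - (-0.618731)/1.818731 = 0.540199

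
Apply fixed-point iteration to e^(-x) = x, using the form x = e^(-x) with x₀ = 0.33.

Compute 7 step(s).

Equation: e^(-x) = x
Fixed-point form: x = e^(-x)
x₀ = 0.33

x_1 = g(0.330000) = 0.718924
x_2 = g(0.718924) = 0.487276
x_3 = g(0.487276) = 0.614297
x_4 = g(0.614297) = 0.541021
x_5 = g(0.541021) = 0.582154
x_6 = g(0.582154) = 0.558694
x_7 = g(0.558694) = 0.571956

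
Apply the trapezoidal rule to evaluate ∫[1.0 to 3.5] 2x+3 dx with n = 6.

f(x) = 2x+3
a = 1.0, b = 3.5, n = 6
h = (b - a)/n = 0.416667

Trapezoidal rule: (h/2)[f(x₀) + 2f(x₁) + 2f(x₂) + ... + f(xₙ)]

x_0 = 1.0000, f(x_0) = 5.000000, coefficient = 1
x_1 = 1.4167, f(x_1) = 5.833333, coefficient = 2
x_2 = 1.8333, f(x_2) = 6.666667, coefficient = 2
x_3 = 2.2500, f(x_3) = 7.500000, coefficient = 2
x_4 = 2.6667, f(x_4) = 8.333333, coefficient = 2
x_5 = 3.0833, f(x_5) = 9.166667, coefficient = 2
x_6 = 3.5000, f(x_6) = 10.000000, coefficient = 1

I ≈ (0.416667/2) × 90.000000 = 18.750000
Exact value: 18.750000
Error: 0.000000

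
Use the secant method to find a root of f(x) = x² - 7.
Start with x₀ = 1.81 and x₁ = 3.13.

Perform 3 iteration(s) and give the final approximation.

f(x) = x² - 7
x₀ = 1.81, x₁ = 3.13

Secant formula: x_{n+1} = x_n - f(x_n)(x_n - x_{n-1})/(f(x_n) - f(x_{n-1}))

Iteration 1:
  f(1.810000) = -3.723900
  f(3.130000) = 2.796900
  x_2 = 3.130000 - 2.796900×(3.130000 - 1.810000)/(2.796900 - (-3.723900))
       = 2.563826
Iteration 2:
  f(3.130000) = 2.796900
  f(2.563826) = -0.426797
  x_3 = 2.563826 - (-0.426797)×(2.563826 - 3.130000)/(-0.426797 - 2.796900)
       = 2.638784
Iteration 3:
  f(2.563826) = -0.426797
  f(2.638784) = -0.036820
  x_4 = 2.638784 - (-0.036820)×(2.638784 - 2.563826)/(-0.036820 - (-0.426797))
       = 2.645861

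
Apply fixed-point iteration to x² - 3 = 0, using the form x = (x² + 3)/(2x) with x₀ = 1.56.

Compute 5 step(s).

Equation: x² - 3 = 0
Fixed-point form: x = (x² + 3)/(2x)
x₀ = 1.56

x_1 = g(1.560000) = 1.741538
x_2 = g(1.741538) = 1.732077
x_3 = g(1.732077) = 1.732051
x_4 = g(1.732051) = 1.732051
x_5 = g(1.732051) = 1.732051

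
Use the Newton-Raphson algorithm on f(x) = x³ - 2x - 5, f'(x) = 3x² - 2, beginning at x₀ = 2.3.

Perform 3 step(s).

f(x) = x³ - 2x - 5
f'(x) = 3x² - 2
x₀ = 2.3

Newton-Raphson formula: x_{n+1} = x_n - f(x_n)/f'(x_n)

Iteration 1:
  f(2.300000) = 2.567000
  f'(2.300000) = 13.870000
  x_1 = 2.300000 - 2.567000/13.870000 = 2.114924
Iteration 2:
  f(2.114924) = 0.230006
  f'(2.114924) = 11.418714
  x_2 = 2.114924 - 0.230006/11.418714 = 2.094781
Iteration 3:
  f(2.094781) = 0.002566
  f'(2.094781) = 11.164327
  x_3 = 2.094781 - 0.002566/11.164327 = 2.094552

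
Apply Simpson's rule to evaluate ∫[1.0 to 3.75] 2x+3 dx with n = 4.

f(x) = 2x+3
a = 1.0, b = 3.75, n = 4
h = (b - a)/n = 0.687500

Simpson's rule: (h/3)[f(x₀) + 4f(x₁) + 2f(x₂) + ... + f(xₙ)]

x_0 = 1.0000, f(x_0) = 5.000000, coefficient = 1
x_1 = 1.6875, f(x_1) = 6.375000, coefficient = 4
x_2 = 2.3750, f(x_2) = 7.750000, coefficient = 2
x_3 = 3.0625, f(x_3) = 9.125000, coefficient = 4
x_4 = 3.7500, f(x_4) = 10.500000, coefficient = 1

I ≈ (0.687500/3) × 93.000000 = 21.312500
Exact value: 21.312500
Error: 0.000000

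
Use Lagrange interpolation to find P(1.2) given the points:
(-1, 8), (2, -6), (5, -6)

Lagrange interpolation formula:
P(x) = Σ yᵢ × Lᵢ(x)
where Lᵢ(x) = Π_{j≠i} (x - xⱼ)/(xᵢ - xⱼ)

L_0(1.2) = (1.2 - 2)/(-1 - 2) × (1.2 - 5)/(-1 - 5) = 0.168889
L_1(1.2) = (1.2 - (-1))/(2 - (-1)) × (1.2 - 5)/(2 - 5) = 0.928889
L_2(1.2) = (1.2 - (-1))/(5 - (-1)) × (1.2 - 2)/(5 - 2) = -0.097778

P(1.2) = 8×L_0(1.2) + (-6)×L_1(1.2) + (-6)×L_2(1.2)
P(1.2) = -3.635556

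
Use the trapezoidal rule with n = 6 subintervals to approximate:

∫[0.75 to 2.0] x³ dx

f(x) = x³
a = 0.75, b = 2.0, n = 6
h = (b - a)/n = 0.208333

Trapezoidal rule: (h/2)[f(x₀) + 2f(x₁) + 2f(x₂) + ... + f(xₙ)]

x_0 = 0.7500, f(x_0) = 0.421875, coefficient = 1
x_1 = 0.9583, f(x_1) = 0.880136, coefficient = 2
x_2 = 1.1667, f(x_2) = 1.587963, coefficient = 2
x_3 = 1.3750, f(x_3) = 2.599609, coefficient = 2
x_4 = 1.5833, f(x_4) = 3.969329, coefficient = 2
x_5 = 1.7917, f(x_5) = 5.751374, coefficient = 2
x_6 = 2.0000, f(x_6) = 8.000000, coefficient = 1

I ≈ (0.208333/2) × 37.998698 = 3.958198
Exact value: 3.920898
Error: 0.037299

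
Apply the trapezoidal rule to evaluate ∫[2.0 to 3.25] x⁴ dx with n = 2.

f(x) = x⁴
a = 2.0, b = 3.25, n = 2
h = (b - a)/n = 0.625000

Trapezoidal rule: (h/2)[f(x₀) + 2f(x₁) + 2f(x₂) + ... + f(xₙ)]

x_0 = 2.0000, f(x_0) = 16.000000, coefficient = 1
x_1 = 2.6250, f(x_1) = 47.480713, coefficient = 2
x_2 = 3.2500, f(x_2) = 111.566406, coefficient = 1

I ≈ (0.625000/2) × 222.527832 = 69.539948
Exact value: 66.118164
Error: 3.421783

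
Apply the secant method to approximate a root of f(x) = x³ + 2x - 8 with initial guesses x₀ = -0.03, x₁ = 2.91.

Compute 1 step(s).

f(x) = x³ + 2x - 8
x₀ = -0.03, x₁ = 2.91

Secant formula: x_{n+1} = x_n - f(x_n)(x_n - x_{n-1})/(f(x_n) - f(x_{n-1}))

Iteration 1:
  f(-0.030000) = -8.060027
  f(2.910000) = 22.462171
  x_2 = 2.910000 - 22.462171×(2.910000 - (-0.030000))/(22.462171 - (-8.060027))
       = 0.746369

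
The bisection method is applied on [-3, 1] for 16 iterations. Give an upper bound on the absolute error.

Bisection error bound: |error| ≤ (b-a)/2^n
|error| ≤ (1 - (-3))/2^16 = 4/2^16
|error| ≤ 0.0000610352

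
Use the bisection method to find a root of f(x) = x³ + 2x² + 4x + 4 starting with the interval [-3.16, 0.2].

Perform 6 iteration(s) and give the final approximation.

f(x) = x³ + 2x² + 4x + 4
Initial interval: [-3.16, 0.2]

Iteration 1:
  c_1 = (-3.160000 + 0.200000)/2 = -1.480000
  f(c_1) = f(-1.480000) = -0.780992
  f(a) × f(c) ≥ 0, new interval: [-1.480000, 0.200000]
Iteration 2:
  c_2 = (-1.480000 + 0.200000)/2 = -0.640000
  f(c_2) = f(-0.640000) = 1.997056
  f(a) × f(c) < 0, new interval: [-1.480000, -0.640000]
Iteration 3:
  c_3 = (-1.480000 + (-0.640000))/2 = -1.060000
  f(c_3) = f(-1.060000) = 0.816184
  f(a) × f(c) < 0, new interval: [-1.480000, -1.060000]
Iteration 4:
  c_4 = (-1.480000 + (-1.060000))/2 = -1.270000
  f(c_4) = f(-1.270000) = 0.097417
  f(a) × f(c) < 0, new interval: [-1.480000, -1.270000]
Iteration 5:
  c_5 = (-1.480000 + (-1.270000))/2 = -1.375000
  f(c_5) = f(-1.375000) = -0.318359
  f(a) × f(c) ≥ 0, new interval: [-1.375000, -1.270000]
Iteration 6:
  c_6 = (-1.375000 + (-1.270000))/2 = -1.322500
  f(c_6) = f(-1.322500) = -0.105048
  f(a) × f(c) ≥ 0, new interval: [-1.322500, -1.270000]

After 6 iteration(s), the approximation is c_6 = -1.322500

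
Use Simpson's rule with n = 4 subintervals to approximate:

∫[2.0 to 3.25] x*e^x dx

f(x) = x*e^x
a = 2.0, b = 3.25, n = 4
h = (b - a)/n = 0.312500

Simpson's rule: (h/3)[f(x₀) + 4f(x₁) + 2f(x₂) + ... + f(xₙ)]

x_0 = 2.0000, f(x_0) = 14.778112, coefficient = 1
x_1 = 2.3125, f(x_1) = 23.355423, coefficient = 4
x_2 = 2.6250, f(x_2) = 36.237007, coefficient = 2
x_3 = 2.9375, f(x_3) = 55.426559, coefficient = 4
x_4 = 3.2500, f(x_4) = 83.818605, coefficient = 1

I ≈ (0.312500/3) × 486.198657 = 50.645693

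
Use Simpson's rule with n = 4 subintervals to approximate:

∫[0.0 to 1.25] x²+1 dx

f(x) = x²+1
a = 0.0, b = 1.25, n = 4
h = (b - a)/n = 0.312500

Simpson's rule: (h/3)[f(x₀) + 4f(x₁) + 2f(x₂) + ... + f(xₙ)]

x_0 = 0.0000, f(x_0) = 1.000000, coefficient = 1
x_1 = 0.3125, f(x_1) = 1.097656, coefficient = 4
x_2 = 0.6250, f(x_2) = 1.390625, coefficient = 2
x_3 = 0.9375, f(x_3) = 1.878906, coefficient = 4
x_4 = 1.2500, f(x_4) = 2.562500, coefficient = 1

I ≈ (0.312500/3) × 18.250000 = 1.901042
Exact value: 1.901042
Error: 0.000000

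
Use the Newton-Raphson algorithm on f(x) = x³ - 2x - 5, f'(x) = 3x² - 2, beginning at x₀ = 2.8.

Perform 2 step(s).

f(x) = x³ - 2x - 5
f'(x) = 3x² - 2
x₀ = 2.8

Newton-Raphson formula: x_{n+1} = x_n - f(x_n)/f'(x_n)

Iteration 1:
  f(2.800000) = 11.352000
  f'(2.800000) = 21.520000
  x_1 = 2.800000 - 11.352000/21.520000 = 2.272491
Iteration 2:
  f(2.272491) = 2.190647
  f'(2.272491) = 13.492642
  x_2 = 2.272491 - 2.190647/13.492642 = 2.110132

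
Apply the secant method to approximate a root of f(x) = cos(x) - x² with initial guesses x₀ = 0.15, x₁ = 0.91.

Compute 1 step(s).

f(x) = cos(x) - x²
x₀ = 0.15, x₁ = 0.91

Secant formula: x_{n+1} = x_n - f(x_n)(x_n - x_{n-1})/(f(x_n) - f(x_{n-1}))

Iteration 1:
  f(0.150000) = 0.966271
  f(0.910000) = -0.214354
  x_2 = 0.910000 - (-0.214354)×(0.910000 - 0.150000)/(-0.214354 - 0.966271)
       = 0.772014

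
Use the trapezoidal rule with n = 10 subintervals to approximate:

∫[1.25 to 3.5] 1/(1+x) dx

f(x) = 1/(1+x)
a = 1.25, b = 3.5, n = 10
h = (b - a)/n = 0.225000

Trapezoidal rule: (h/2)[f(x₀) + 2f(x₁) + 2f(x₂) + ... + f(xₙ)]

x_0 = 1.2500, f(x_0) = 0.444444, coefficient = 1
x_1 = 1.4750, f(x_1) = 0.404040, coefficient = 2
x_2 = 1.7000, f(x_2) = 0.370370, coefficient = 2
x_3 = 1.9250, f(x_3) = 0.341880, coefficient = 2
x_4 = 2.1500, f(x_4) = 0.317460, coefficient = 2
x_5 = 2.3750, f(x_5) = 0.296296, coefficient = 2
x_6 = 2.6000, f(x_6) = 0.277778, coefficient = 2
x_7 = 2.8250, f(x_7) = 0.261438, coefficient = 2
x_8 = 3.0500, f(x_8) = 0.246914, coefficient = 2
x_9 = 3.2750, f(x_9) = 0.233918, coefficient = 2
x_10 = 3.5000, f(x_10) = 0.222222, coefficient = 1

I ≈ (0.225000/2) × 6.166857 = 0.693771
Exact value: 0.693147
Error: 0.000624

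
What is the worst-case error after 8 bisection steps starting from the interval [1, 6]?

Bisection error bound: |error| ≤ (b-a)/2^n
|error| ≤ (6 - 1)/2^8 = 5/2^8
|error| ≤ 0.0195312500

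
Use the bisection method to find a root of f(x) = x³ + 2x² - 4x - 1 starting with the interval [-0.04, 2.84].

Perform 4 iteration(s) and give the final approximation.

f(x) = x³ + 2x² - 4x - 1
Initial interval: [-0.04, 2.84]

Iteration 1:
  c_1 = (-0.040000 + 2.840000)/2 = 1.400000
  f(c_1) = f(1.400000) = 0.064000
  f(a) × f(c) < 0, new interval: [-0.040000, 1.400000]
Iteration 2:
  c_2 = (-0.040000 + 1.400000)/2 = 0.680000
  f(c_2) = f(0.680000) = -2.480768
  f(a) × f(c) ≥ 0, new interval: [0.680000, 1.400000]
Iteration 3:
  c_3 = (0.680000 + 1.400000)/2 = 1.040000
  f(c_3) = f(1.040000) = -1.871936
  f(a) × f(c) ≥ 0, new interval: [1.040000, 1.400000]
Iteration 4:
  c_4 = (1.040000 + 1.400000)/2 = 1.220000
  f(c_4) = f(1.220000) = -1.087352
  f(a) × f(c) ≥ 0, new interval: [1.220000, 1.400000]

After 4 iteration(s), the approximation is c_4 = 1.220000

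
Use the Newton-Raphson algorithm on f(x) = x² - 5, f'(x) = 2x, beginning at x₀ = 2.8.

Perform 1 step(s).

f(x) = x² - 5
f'(x) = 2x
x₀ = 2.8

Newton-Raphson formula: x_{n+1} = x_n - f(x_n)/f'(x_n)

Iteration 1:
  f(2.800000) = 2.840000
  f'(2.800000) = 5.600000
  x_1 = 2.800000 - 2.840000/5.600000 = 2.292857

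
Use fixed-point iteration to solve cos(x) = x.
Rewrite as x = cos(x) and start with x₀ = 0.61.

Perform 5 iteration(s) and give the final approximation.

Equation: cos(x) = x
Fixed-point form: x = cos(x)
x₀ = 0.61

x_1 = g(0.610000) = 0.819648
x_2 = g(0.819648) = 0.682479
x_3 = g(0.682479) = 0.776012
x_4 = g(0.776012) = 0.713713
x_5 = g(0.713713) = 0.755937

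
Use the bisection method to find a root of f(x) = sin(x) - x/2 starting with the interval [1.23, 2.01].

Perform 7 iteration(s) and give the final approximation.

f(x) = sin(x) - x/2
Initial interval: [1.23, 2.01]

Iteration 1:
  c_1 = (1.230000 + 2.010000)/2 = 1.620000
  f(c_1) = f(1.620000) = 0.188790
  f(a) × f(c) ≥ 0, new interval: [1.620000, 2.010000]
Iteration 2:
  c_2 = (1.620000 + 2.010000)/2 = 1.815000
  f(c_2) = f(1.815000) = 0.062830
  f(a) × f(c) ≥ 0, new interval: [1.815000, 2.010000]
Iteration 3:
  c_3 = (1.815000 + 2.010000)/2 = 1.912500
  f(c_3) = f(1.912500) = -0.014065
  f(a) × f(c) < 0, new interval: [1.815000, 1.912500]
Iteration 4:
  c_4 = (1.815000 + 1.912500)/2 = 1.863750
  f(c_4) = f(1.863750) = 0.025520
  f(a) × f(c) ≥ 0, new interval: [1.863750, 1.912500]
Iteration 5:
  c_5 = (1.863750 + 1.912500)/2 = 1.888125
  f(c_5) = f(1.888125) = 0.006010
  f(a) × f(c) ≥ 0, new interval: [1.888125, 1.912500]
Iteration 6:
  c_6 = (1.888125 + 1.912500)/2 = 1.900313
  f(c_6) = f(1.900313) = -0.003957
  f(a) × f(c) < 0, new interval: [1.888125, 1.900313]
Iteration 7:
  c_7 = (1.888125 + 1.900313)/2 = 1.894219
  f(c_7) = f(1.894219) = 0.001044
  f(a) × f(c) ≥ 0, new interval: [1.894219, 1.900313]

After 7 iteration(s), the approximation is c_7 = 1.894219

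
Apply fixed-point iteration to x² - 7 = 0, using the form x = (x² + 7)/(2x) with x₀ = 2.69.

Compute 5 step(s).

Equation: x² - 7 = 0
Fixed-point form: x = (x² + 7)/(2x)
x₀ = 2.69

x_1 = g(2.690000) = 2.646115
x_2 = g(2.646115) = 2.645751
x_3 = g(2.645751) = 2.645751
x_4 = g(2.645751) = 2.645751
x_5 = g(2.645751) = 2.645751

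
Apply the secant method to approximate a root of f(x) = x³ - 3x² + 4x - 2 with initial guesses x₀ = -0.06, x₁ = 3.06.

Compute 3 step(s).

f(x) = x³ - 3x² + 4x - 2
x₀ = -0.06, x₁ = 3.06

Secant formula: x_{n+1} = x_n - f(x_n)(x_n - x_{n-1})/(f(x_n) - f(x_{n-1}))

Iteration 1:
  f(-0.060000) = -2.251016
  f(3.060000) = 10.801816
  x_2 = 3.060000 - 10.801816×(3.060000 - (-0.060000))/(10.801816 - (-2.251016))
       = 0.478057
Iteration 2:
  f(3.060000) = 10.801816
  f(0.478057) = -0.664133
  x_3 = 0.478057 - (-0.664133)×(0.478057 - 3.060000)/(-0.664133 - 10.801816)
       = 0.627609
Iteration 3:
  f(0.478057) = -0.664133
  f(0.627609) = -0.424032
  x_4 = 0.627609 - (-0.424032)×(0.627609 - 0.478057)/(-0.424032 - (-0.664133))
       = 0.891727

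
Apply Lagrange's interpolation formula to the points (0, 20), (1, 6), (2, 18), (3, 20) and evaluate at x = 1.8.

Lagrange interpolation formula:
P(x) = Σ yᵢ × Lᵢ(x)
where Lᵢ(x) = Π_{j≠i} (x - xⱼ)/(xᵢ - xⱼ)

L_0(1.8) = (1.8 - 1)/(0 - 1) × (1.8 - 2)/(0 - 2) × (1.8 - 3)/(0 - 3) = -0.032000
L_1(1.8) = (1.8 - 0)/(1 - 0) × (1.8 - 2)/(1 - 2) × (1.8 - 3)/(1 - 3) = 0.216000
L_2(1.8) = (1.8 - 0)/(2 - 0) × (1.8 - 1)/(2 - 1) × (1.8 - 3)/(2 - 3) = 0.864000
L_3(1.8) = (1.8 - 0)/(3 - 0) × (1.8 - 1)/(3 - 1) × (1.8 - 2)/(3 - 2) = -0.048000

P(1.8) = 20×L_0(1.8) + 6×L_1(1.8) + 18×L_2(1.8) + 20×L_3(1.8)
P(1.8) = 15.248000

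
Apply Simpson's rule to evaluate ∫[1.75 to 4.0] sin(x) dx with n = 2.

f(x) = sin(x)
a = 1.75, b = 4.0, n = 2
h = (b - a)/n = 1.125000

Simpson's rule: (h/3)[f(x₀) + 4f(x₁) + 2f(x₂) + ... + f(xₙ)]

x_0 = 1.7500, f(x_0) = 0.983986, coefficient = 1
x_1 = 2.8750, f(x_1) = 0.263446, coefficient = 4
x_2 = 4.0000, f(x_2) = -0.756802, coefficient = 1

I ≈ (1.125000/3) × 1.280967 = 0.480363
Exact value: 0.475398
Error: 0.004965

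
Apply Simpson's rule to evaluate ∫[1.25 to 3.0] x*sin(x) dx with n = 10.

f(x) = x*sin(x)
a = 1.25, b = 3.0, n = 10
h = (b - a)/n = 0.175000

Simpson's rule: (h/3)[f(x₀) + 4f(x₁) + 2f(x₂) + ... + f(xₙ)]

x_0 = 1.2500, f(x_0) = 1.186231, coefficient = 1
x_1 = 1.4250, f(x_1) = 1.409882, coefficient = 4
x_2 = 1.6000, f(x_2) = 1.599318, coefficient = 2
x_3 = 1.7750, f(x_3) = 1.738120, coefficient = 4
x_4 = 1.9500, f(x_4) = 1.811471, coefficient = 2
x_5 = 2.1250, f(x_5) = 1.806930, coefficient = 4
x_6 = 2.3000, f(x_6) = 1.715122, coefficient = 2
x_7 = 2.4750, f(x_7) = 1.530321, coefficient = 4
x_8 = 2.6500, f(x_8) = 1.250881, coefficient = 2
x_9 = 2.8250, f(x_9) = 0.879508, coefficient = 4
x_10 = 3.0000, f(x_10) = 0.423360, coefficient = 1

I ≈ (0.175000/3) × 43.822219 = 2.556296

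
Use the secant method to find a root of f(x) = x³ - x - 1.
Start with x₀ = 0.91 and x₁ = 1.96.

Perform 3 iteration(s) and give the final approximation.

f(x) = x³ - x - 1
x₀ = 0.91, x₁ = 1.96

Secant formula: x_{n+1} = x_n - f(x_n)(x_n - x_{n-1})/(f(x_n) - f(x_{n-1}))

Iteration 1:
  f(0.910000) = -1.156429
  f(1.960000) = 4.569536
  x_2 = 1.960000 - 4.569536×(1.960000 - 0.910000)/(4.569536 - (-1.156429))
       = 1.122060
Iteration 2:
  f(1.960000) = 4.569536
  f(1.122060) = -0.709364
  x_3 = 1.122060 - (-0.709364)×(1.122060 - 1.960000)/(-0.709364 - 4.569536)
       = 1.234660
Iteration 3:
  f(1.122060) = -0.709364
  f(1.234660) = -0.352561
  x_4 = 1.234660 - (-0.352561)×(1.234660 - 1.122060)/(-0.352561 - (-0.709364))
       = 1.345922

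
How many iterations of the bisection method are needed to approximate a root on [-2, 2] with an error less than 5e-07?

We need (b-a)/2^n ≤ 5e-07
(2 - (-2))/2^n ≤ 5e-07
4/2^n ≤ 5e-07
2^n ≥ 8000000
n ≥ log₂(8000000) = 22.93
n ≥ 23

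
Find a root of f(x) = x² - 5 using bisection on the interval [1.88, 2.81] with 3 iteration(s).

f(x) = x² - 5
Initial interval: [1.88, 2.81]

Iteration 1:
  c_1 = (1.880000 + 2.810000)/2 = 2.345000
  f(c_1) = f(2.345000) = 0.499025
  f(a) × f(c) < 0, new interval: [1.880000, 2.345000]
Iteration 2:
  c_2 = (1.880000 + 2.345000)/2 = 2.112500
  f(c_2) = f(2.112500) = -0.537344
  f(a) × f(c) ≥ 0, new interval: [2.112500, 2.345000]
Iteration 3:
  c_3 = (2.112500 + 2.345000)/2 = 2.228750
  f(c_3) = f(2.228750) = -0.032673
  f(a) × f(c) ≥ 0, new interval: [2.228750, 2.345000]

After 3 iteration(s), the approximation is c_3 = 2.228750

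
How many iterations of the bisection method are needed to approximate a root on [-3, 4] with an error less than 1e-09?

We need (b-a)/2^n ≤ 1e-09
(4 - (-3))/2^n ≤ 1e-09
7/2^n ≤ 1e-09
2^n ≥ 7000000000
n ≥ log₂(7000000000) = 32.70
n ≥ 33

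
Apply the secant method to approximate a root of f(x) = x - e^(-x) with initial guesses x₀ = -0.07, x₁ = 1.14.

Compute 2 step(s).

f(x) = x - e^(-x)
x₀ = -0.07, x₁ = 1.14

Secant formula: x_{n+1} = x_n - f(x_n)(x_n - x_{n-1})/(f(x_n) - f(x_{n-1}))

Iteration 1:
  f(-0.070000) = -1.142508
  f(1.140000) = 0.820181
  x_2 = 1.140000 - 0.820181×(1.140000 - (-0.070000))/(0.820181 - (-1.142508))
       = 0.634358
Iteration 2:
  f(1.140000) = 0.820181
  f(0.634358) = 0.104081
  x_3 = 0.634358 - 0.104081×(0.634358 - 1.140000)/(0.104081 - 0.820181)
       = 0.560865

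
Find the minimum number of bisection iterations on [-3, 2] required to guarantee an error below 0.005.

We need (b-a)/2^n ≤ 0.005
(2 - (-3))/2^n ≤ 0.005
5/2^n ≤ 0.005
2^n ≥ 1000
n ≥ log₂(1000) = 9.97
n ≥ 10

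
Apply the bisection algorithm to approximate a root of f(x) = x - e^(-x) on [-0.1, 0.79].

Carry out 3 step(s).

f(x) = x - e^(-x)
Initial interval: [-0.1, 0.79]

Iteration 1:
  c_1 = (-0.100000 + 0.790000)/2 = 0.345000
  f(c_1) = f(0.345000) = -0.363220
  f(a) × f(c) ≥ 0, new interval: [0.345000, 0.790000]
Iteration 2:
  c_2 = (0.345000 + 0.790000)/2 = 0.567500
  f(c_2) = f(0.567500) = 0.000559
  f(a) × f(c) < 0, new interval: [0.345000, 0.567500]
Iteration 3:
  c_3 = (0.345000 + 0.567500)/2 = 0.456250
  f(c_3) = f(0.456250) = -0.177405
  f(a) × f(c) ≥ 0, new interval: [0.456250, 0.567500]

After 3 iteration(s), the approximation is c_3 = 0.456250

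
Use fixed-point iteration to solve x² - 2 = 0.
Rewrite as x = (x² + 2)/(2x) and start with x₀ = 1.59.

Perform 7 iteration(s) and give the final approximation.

Equation: x² - 2 = 0
Fixed-point form: x = (x² + 2)/(2x)
x₀ = 1.59

x_1 = g(1.590000) = 1.423931
x_2 = g(1.423931) = 1.414247
x_3 = g(1.414247) = 1.414214
x_4 = g(1.414214) = 1.414214
x_5 = g(1.414214) = 1.414214
x_6 = g(1.414214) = 1.414214
x_7 = g(1.414214) = 1.414214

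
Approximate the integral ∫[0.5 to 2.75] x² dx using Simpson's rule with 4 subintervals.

f(x) = x²
a = 0.5, b = 2.75, n = 4
h = (b - a)/n = 0.562500

Simpson's rule: (h/3)[f(x₀) + 4f(x₁) + 2f(x₂) + ... + f(xₙ)]

x_0 = 0.5000, f(x_0) = 0.250000, coefficient = 1
x_1 = 1.0625, f(x_1) = 1.128906, coefficient = 4
x_2 = 1.6250, f(x_2) = 2.640625, coefficient = 2
x_3 = 2.1875, f(x_3) = 4.785156, coefficient = 4
x_4 = 2.7500, f(x_4) = 7.562500, coefficient = 1

I ≈ (0.562500/3) × 36.750000 = 6.890625
Exact value: 6.890625
Error: 0.000000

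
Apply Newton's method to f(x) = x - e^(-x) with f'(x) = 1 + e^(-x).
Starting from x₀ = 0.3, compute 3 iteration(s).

f(x) = x - e^(-x)
f'(x) = 1 + e^(-x)
x₀ = 0.3

Newton-Raphson formula: x_{n+1} = x_n - f(x_n)/f'(x_n)

Iteration 1:
  f(0.300000) = -0.440818
  f'(0.300000) = 1.740818
  x_1 = 0.300000 - (-0.440818)/1.740818 = 0.553225
Iteration 2:
  f(0.553225) = -0.021868
  f'(0.553225) = 1.575092
  x_2 = 0.553225 - (-0.021868)/1.575092 = 0.567108
Iteration 3:
  f(0.567108) = -0.000055
  f'(0.567108) = 1.567163
  x_3 = 0.567108 - (-0.000055)/1.567163 = 0.567143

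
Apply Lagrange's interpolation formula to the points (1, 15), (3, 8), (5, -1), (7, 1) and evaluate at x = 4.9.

Lagrange interpolation formula:
P(x) = Σ yᵢ × Lᵢ(x)
where Lᵢ(x) = Π_{j≠i} (x - xⱼ)/(xᵢ - xⱼ)

L_0(4.9) = (4.9 - 3)/(1 - 3) × (4.9 - 5)/(1 - 5) × (4.9 - 7)/(1 - 7) = -0.008312
L_1(4.9) = (4.9 - 1)/(3 - 1) × (4.9 - 5)/(3 - 5) × (4.9 - 7)/(3 - 7) = 0.051187
L_2(4.9) = (4.9 - 1)/(5 - 1) × (4.9 - 3)/(5 - 3) × (4.9 - 7)/(5 - 7) = 0.972563
L_3(4.9) = (4.9 - 1)/(7 - 1) × (4.9 - 3)/(7 - 3) × (4.9 - 5)/(7 - 5) = -0.015437

P(4.9) = 15×L_0(4.9) + 8×L_1(4.9) + (-1)×L_2(4.9) + 1×L_3(4.9)
P(4.9) = -0.703188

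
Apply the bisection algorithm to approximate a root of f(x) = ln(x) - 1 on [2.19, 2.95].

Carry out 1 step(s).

f(x) = ln(x) - 1
Initial interval: [2.19, 2.95]

Iteration 1:
  c_1 = (2.190000 + 2.950000)/2 = 2.570000
  f(c_1) = f(2.570000) = -0.056094
  f(a) × f(c) ≥ 0, new interval: [2.570000, 2.950000]

After 1 iteration(s), the approximation is c_1 = 2.570000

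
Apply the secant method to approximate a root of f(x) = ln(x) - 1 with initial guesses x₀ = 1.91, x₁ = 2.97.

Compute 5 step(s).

f(x) = ln(x) - 1
x₀ = 1.91, x₁ = 2.97

Secant formula: x_{n+1} = x_n - f(x_n)(x_n - x_{n-1})/(f(x_n) - f(x_{n-1}))

Iteration 1:
  f(1.910000) = -0.352897
  f(2.970000) = 0.088562
  x_2 = 2.970000 - 0.088562×(2.970000 - 1.910000)/(0.088562 - (-0.352897))
       = 2.757351
Iteration 2:
  f(2.970000) = 0.088562
  f(2.757351) = 0.014271
  x_3 = 2.757351 - 0.014271×(2.757351 - 2.970000)/(0.014271 - 0.088562)
       = 2.716504
Iteration 3:
  f(2.757351) = 0.014271
  f(2.716504) = -0.000654
  x_4 = 2.716504 - (-0.000654)×(2.716504 - 2.757351)/(-0.000654 - 0.014271)
       = 2.718295
Iteration 4:
  f(2.716504) = -0.000654
  f(2.718295) = 0.000005
  x_5 = 2.718295 - 0.000005×(2.718295 - 2.716504)/(0.000005 - (-0.000654))
       = 2.718282
Iteration 5:
  f(2.718295) = 0.000005
  f(2.718282) = 0.000000
  x_6 = 2.718282 - 0.000000×(2.718282 - 2.718295)/(0.000000 - 0.000005)
       = 2.718282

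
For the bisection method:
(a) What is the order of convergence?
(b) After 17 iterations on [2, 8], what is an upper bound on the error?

(a) Bisection has linear (order 1) convergence; the error is halved each step.

(b) Error bound = (b-a)/2^n = (8 - 2)/2^{17}
    = 6/2^{17}

(a) 1 (linear); (b) error ≤ 4.58e-05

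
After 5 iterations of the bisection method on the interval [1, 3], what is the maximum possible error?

Bisection error bound: |error| ≤ (b-a)/2^n
|error| ≤ (3 - 1)/2^5 = 2/2^5
|error| ≤ 0.0625000000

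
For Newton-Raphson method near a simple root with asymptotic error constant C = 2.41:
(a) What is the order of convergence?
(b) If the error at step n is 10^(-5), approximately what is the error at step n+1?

(a) Newton-Raphson has quadratic (order 2) convergence near simple roots.
    This means |e_{n+1}| ≈ C|e_n|².

(b) With |e_n| = 10^(-5) and C = 2.41:
    |e_{n+1}| ≈ 2.41 × (10^(-5))² = 2.41 × 10^(-10)

(a) 2 (quadratic); (b) |e_{n+1}| ≈ 2.410e-10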